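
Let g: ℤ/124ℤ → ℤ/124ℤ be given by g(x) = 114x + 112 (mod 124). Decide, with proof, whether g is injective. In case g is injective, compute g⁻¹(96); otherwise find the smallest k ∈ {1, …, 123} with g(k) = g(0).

Recall: g is injective when g(a) = g(b) forces a = b.
We have gcd(114, 124) = 2 > 1. Taking a = 0 and b = 62: g(0) = 112 and g(62) = 114·62 + 112 = 7180 ≡ 112 (mod 124).
So g(0) = g(62) while 0 ≠ 62, so g is not injective.
Since g is not injective, we find the least positive k with g(k) = g(0): this means 114k ≡ 0 (mod 124), i.e. 124 ∣ 114k. Since gcd(114, 124) = 2, dividing through by 2 this holds exactly when 62 ∣ 57k, and as gcd(57, 62) = 1, exactly when 62 ∣ k.
The smallest positive such k is 62.

62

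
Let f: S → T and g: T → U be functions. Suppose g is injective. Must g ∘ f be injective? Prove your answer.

No. Take S = {0, 1}, T = U = {0, 1, 2, 3, 4}, f(0) = f(1) = 0, and g = identity (injective).
Then (g ∘ f)(0) = (g ∘ f)(1) = 0 with 0 ≠ 1, so g ∘ f is not injective.

not injective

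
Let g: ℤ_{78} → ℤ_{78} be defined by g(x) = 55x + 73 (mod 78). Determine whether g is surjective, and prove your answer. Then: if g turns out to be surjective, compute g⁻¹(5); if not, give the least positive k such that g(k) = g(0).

64

Recall that surjectivity means every element of the codomain has a preimage under g.
Since gcd(55, 78) = 1, 55 is invertible modulo 78. Euclid's algorithm: 78 = 1·55 + 23, 55 = 2·23 + 9, 23 = 2·9 + 5, 9 = 1·5 + 4, 5 = 1·4 + 1; back-substituting gives 1 = 61·55 − 43·78, so 55⁻¹ ≡ 61 (mod 78).
Then y ↦ 61(y − 73) is a two-sided inverse to g, so every y ∈ ℤ_{78} has a preimage.
Hence g is surjective.
Since g is surjective, we find g⁻¹(5): we need 55x ≡ 5 − 73 ≡ 10 (mod 78). Using 55⁻¹ = 61: x ≡ 61·10 = 610 = 7·78 + 64, so x = 64.
Check: g(64) = 55·64 + 73 = 3593 = 46·78 + 5 ≡ 5 (mod 78).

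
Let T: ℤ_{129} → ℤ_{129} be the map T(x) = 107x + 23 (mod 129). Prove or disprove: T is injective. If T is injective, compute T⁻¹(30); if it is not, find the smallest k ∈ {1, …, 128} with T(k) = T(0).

29

By definition, T is injective when T(x_1) = T(x_2) forces x_1 = x_2.
If T(x_1) = T(x_2), then 107x_1 ≡ 107x_2 (mod 129). Because gcd(107, 129) = 1, we may cancel 107 to get x_1 ≡ x_2 (mod 129).
Therefore T is injective.
We now compute 107⁻¹ mod 129 explicitly. Euclid's algorithm: 129 = 1·107 + 22, 107 = 4·22 + 19, 22 = 1·19 + 3, 19 = 6·3 + 1; back-substituting gives 1 = 41·107 − 34·129, so 107⁻¹ ≡ 41 (mod 129).
Since T is injective, we compute T⁻¹(30): solve 107x + 23 ≡ 30 (mod 129), i.e. 107x ≡ 7 (mod 129).
Multiplying by 107⁻¹ = 41 gives x ≡ 41·7 = 287 = 2·129 + 29 ≡ 29 (mod 129).
Check: T(29) = 107·29 + 23 = 3126 = 24·129 + 30 ≡ 30 (mod 129).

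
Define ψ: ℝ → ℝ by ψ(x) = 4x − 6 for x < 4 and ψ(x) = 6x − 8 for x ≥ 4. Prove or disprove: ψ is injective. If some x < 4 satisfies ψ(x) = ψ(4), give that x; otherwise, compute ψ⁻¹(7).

Both pieces are strictly increasing (slopes 4 and 6), so each is injective on its own interval.
The left piece maps (−∞, 4) onto (−∞, 10); the right piece maps [4, ∞) onto [16, ∞).
These images are disjoint, so no value is attained by both pieces. Thus ψ is injective.
Because the two images are disjoint, no x < 4 has ψ(x) = ψ(4), so we compute ψ⁻¹(7): 7 lies in (−∞, 10), so solve 4x − 6 = 7: x = (7 + 6)/4 = 13/4.

13/4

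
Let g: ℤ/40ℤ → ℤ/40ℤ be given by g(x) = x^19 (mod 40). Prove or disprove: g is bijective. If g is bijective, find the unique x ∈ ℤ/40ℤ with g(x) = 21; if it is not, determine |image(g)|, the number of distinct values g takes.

25

g(0) = 0^19 = 0.
g(10): Repeated squaring mod 40: 10^1 ≡ 10, 10^2 ≡ 10² = 100 ≡ 20, 10^4 ≡ 20² = 400 ≡ 0, 10^8 ≡ 0² = 0, 10^16 ≡ 0² = 0. Since 19 = 16 + 2 + 1, 10^19 ≡ 0·20·10: 0·20 = 0, then 0·10 = 0. So 10^19 ≡ 0 (mod 40).
So g(0) = g(10) = 0 while 0 ≠ 10, hence g is not injective, hence not bijective.
Since g is not bijective, we determine |image(g)|. Computing x^19 mod 40 for each x (by repeated squaring, reducing mod 40 at every step), the values g(0), g(1), …, g(39) are: 0, 1, 8, 27, 24, 5, 16, 23, 32, 9, 0, 11, 8, 37, 24, 15, 16, 33, 32, 19, 0, 21, 8, 7, 24, 25, 16, 3, 32, 29, 0, 31, 8, 17, 24, 35, 16, 13, 32, 39.
The distinct values are {0, 1, 3, 5, 7, 8, 9, 11, 13, 15, 16, 17, 19, 21, 23, 24, 25, 27, 29, 31, 32, 33, 35, 37, 39}; there are 25 of them.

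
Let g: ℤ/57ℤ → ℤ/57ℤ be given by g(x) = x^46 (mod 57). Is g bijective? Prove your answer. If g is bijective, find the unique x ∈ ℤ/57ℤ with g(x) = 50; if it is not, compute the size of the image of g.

20

g(8): Repeated squaring mod 57: 8^1 ≡ 8, 8^2 ≡ 8² = 64 ≡ 7, 8^4 ≡ 7² = 49, 8^8 ≡ 49² = 2401 ≡ 7, 8^16 ≡ 7² = 49, 8^32 ≡ 49² = 2401 ≡ 7. Since 46 = 32 + 8 + 4 + 2, 8^46 ≡ 7·7·49·7: 7·7 = 49, then 49·49 = 2401 ≡ 7, then 7·7 = 49. So 8^46 ≡ 49 (mod 57).
g(11): Repeated squaring mod 57: 11^1 ≡ 11, 11^2 ≡ 11² = 121 ≡ 7, 11^4 ≡ 7² = 49, 11^8 ≡ 49² = 2401 ≡ 7, 11^16 ≡ 7² = 49, 11^32 ≡ 49² = 2401 ≡ 7. Since 46 = 32 + 8 + 4 + 2, 11^46 ≡ 7·7·49·7: 7·7 = 49, then 49·49 = 2401 ≡ 7, then 7·7 = 49. So 11^46 ≡ 49 (mod 57).
So g(8) = g(11) = 49 while 8 ≠ 11, hence g is not injective, hence not bijective.
Since g is not bijective, we determine |image(g)|. Computing x^46 mod 57 for each x (by repeated squaring, reducing mod 57 at every step), the values g(0), g(1), …, g(56) are: 0, 1, 55, 54, 4, 43, 6, 7, 49, 9, 28, 49, 45, 25, 43, 42, 16, 55, 39, 19, 1, 36, 16, 4, 24, 25, 7, 30, 28, 28, 30, 7, 25, 24, 4, 16, 36, 1, 19, 39, 55, 16, 42, 43, 25, 45, 49, 28, 9, 49, 7, 6, 43, 4, 54, 55, 1.
The distinct values are {0, 1, 4, 6, 7, 9, 16, 19, 24, 25, 28, 30, 36, 39, 42, 43, 45, 49, 54, 55}; there are 20 of them.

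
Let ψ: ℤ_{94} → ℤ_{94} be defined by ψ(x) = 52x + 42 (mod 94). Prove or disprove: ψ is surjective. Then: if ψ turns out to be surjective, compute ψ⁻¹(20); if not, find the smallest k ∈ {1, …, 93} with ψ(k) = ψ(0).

Recall: ψ is surjective if every y in the codomain equals ψ(x) for some x in the domain.
Since gcd(52, 94) = 2, we have 52x ≡ 0 (mod 2) for all x, so ψ(x) ≡ 0 (mod 2).
But 1 ≢ 0 (mod 2), so 1 ∈ ℤ_{94} has no preimage. Therefore ψ is not surjective.
Since ψ is not surjective, we find the least positive k with ψ(k) = ψ(0): this means 52k ≡ 0 (mod 94), i.e. 94 ∣ 52k. Since gcd(52, 94) = 2, dividing through by 2 this holds exactly when 47 ∣ 26k, and as gcd(26, 47) = 1, exactly when 47 ∣ k.
The smallest positive such k is 47.

47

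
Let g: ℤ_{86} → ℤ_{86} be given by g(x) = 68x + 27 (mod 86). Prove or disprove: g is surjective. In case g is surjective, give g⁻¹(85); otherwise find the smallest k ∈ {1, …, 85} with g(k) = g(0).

43

Since gcd(68, 86) = 2, we have 68x ≡ 0 (mod 2) for all x, so g(x) ≡ 1 (mod 2).
But 0 ≢ 1 (mod 2), so 0 ∈ ℤ_{86} has no preimage. Thus g is not surjective.
Since g is not surjective, we find the least positive k with g(k) = g(0): this means 68k ≡ 0 (mod 86), i.e. 86 ∣ 68k. Since gcd(68, 86) = 2, dividing through by 2 this holds exactly when 43 ∣ 34k, and as gcd(34, 43) = 1, exactly when 43 ∣ k.
The smallest positive such k is 43.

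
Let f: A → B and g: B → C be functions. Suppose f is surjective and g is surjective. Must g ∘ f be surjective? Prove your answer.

surjective

Let c ∈ C. Since g is surjective, there is b ∈ B with g(b) = c. Since f is surjective, there is a ∈ A with f(a) = b.
Then (g ∘ f)(a) = g(b) = c. So g ∘ f is surjective.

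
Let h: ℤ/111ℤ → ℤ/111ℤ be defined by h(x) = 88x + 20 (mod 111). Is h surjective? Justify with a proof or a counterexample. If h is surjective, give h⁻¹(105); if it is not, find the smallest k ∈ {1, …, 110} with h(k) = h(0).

Since gcd(88, 111) = 1, 88 is invertible modulo 111. Euclid's algorithm: 111 = 1·88 + 23, 88 = 3·23 + 19, 23 = 1·19 + 4, 19 = 4·4 + 3, 4 = 1·3 + 1; back-substituting gives 1 = 82·88 − 65·111, so 88⁻¹ ≡ 82 (mod 111).
For any y ∈ ℤ/111ℤ, x = 82(y − 20) mod 111 satisfies h(x) = 88·82(y − 20) + 20 ≡ y (since 88·82 ≡ 1 mod 111). So every y has a preimage.
So h is surjective.
Since h is surjective, we find h⁻¹(105): we need 88x ≡ 105 − 20 ≡ 85 (mod 111). Using 88⁻¹ = 82: x ≡ 82·85 = 6970 = 62·111 + 88, so x = 88.
Check: h(88) = 88·88 + 20 = 7764 = 69·111 + 105 ≡ 105 (mod 111).

88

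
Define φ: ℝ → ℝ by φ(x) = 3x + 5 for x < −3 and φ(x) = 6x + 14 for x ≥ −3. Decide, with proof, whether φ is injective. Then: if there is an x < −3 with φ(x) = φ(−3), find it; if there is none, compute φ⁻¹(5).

-3/2

Both pieces are strictly increasing (slopes 3 and 6), so each is injective on its own interval.
The left piece maps (−∞, −3) onto (−∞, −4); the right piece maps [−3, ∞) onto [−4, ∞).
These images are disjoint, so no value is attained by both pieces. Hence φ is injective.
Because the two images are disjoint, no x < −3 has φ(x) = φ(−3), so we compute φ⁻¹(5): 5 lies in [−4, ∞), so solve 6x + 14 = 5: x = (5 − 14)/6 = −3/2.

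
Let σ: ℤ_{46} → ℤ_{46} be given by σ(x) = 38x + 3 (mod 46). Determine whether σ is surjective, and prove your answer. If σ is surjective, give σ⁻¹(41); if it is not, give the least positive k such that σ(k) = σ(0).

Since gcd(38, 46) = 2, we have 38x ≡ 0 (mod 2) for all x, so σ(x) ≡ 1 (mod 2).
But 0 ≢ 1 (mod 2), so 0 ∈ ℤ_{46} has no preimage. So σ is not surjective.
Since σ is not surjective, we find the least positive k with σ(k) = σ(0): this means 38k ≡ 0 (mod 46), i.e. 46 ∣ 38k. Since gcd(38, 46) = 2, dividing through by 2 this holds exactly when 23 ∣ 19k, and as gcd(19, 23) = 1, exactly when 23 ∣ k.
The smallest positive such k is 23.

23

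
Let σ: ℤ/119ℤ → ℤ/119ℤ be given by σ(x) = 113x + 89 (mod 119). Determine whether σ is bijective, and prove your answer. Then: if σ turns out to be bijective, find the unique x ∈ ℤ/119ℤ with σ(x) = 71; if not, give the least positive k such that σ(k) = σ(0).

If σ(x_1) = σ(x_2), then 113x_1 ≡ 113x_2 (mod 119). Because gcd(113, 119) = 1, we may cancel 113 to get x_1 ≡ x_2 (mod 119).
We now compute 113⁻¹ mod 119 explicitly. Euclid's algorithm: 119 = 1·113 + 6, 113 = 18·6 + 5, 6 = 1·5 + 1; back-substituting gives 1 = 99·113 − 94·119, so 113⁻¹ ≡ 99 (mod 119).
For any y ∈ ℤ/119ℤ, x = 99(y − 89) mod 119 satisfies σ(x) = 113·99(y − 89) + 89 ≡ y (since 113·99 ≡ 1 mod 119). So every y has a preimage.
Hence σ is bijective.
Since σ is bijective, we compute σ⁻¹(71): solve 113x + 89 ≡ 71 (mod 119), i.e. 113x ≡ 101 (mod 119).
Multiplying by 113⁻¹ = 99 gives x ≡ 99·101 = 9999 = 84·119 + 3 ≡ 3 (mod 119).
Check: σ(3) = 113·3 + 89 = 428 = 3·119 + 71 ≡ 71 (mod 119).

3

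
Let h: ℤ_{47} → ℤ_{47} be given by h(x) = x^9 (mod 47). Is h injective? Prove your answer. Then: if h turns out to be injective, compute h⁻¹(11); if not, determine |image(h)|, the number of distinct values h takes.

13

Since 47 is prime, the nonzero elements of ℤ_{47} form a cyclic group of order 46.
As gcd(9, 46) = 1, raising to the 9th power is a bijection on this group: if a^9 ≡ b^9 then (ab^{−1})^9 = 1, and the only element of order dividing gcd(9, 46) = 1 is 1, so a = b.
With h(0) = 0 this makes h injective on all of ℤ_{47}, hence bijective (finite equal-size domain and codomain). In particular h is injective.
Since h is injective, we find the preimage of 11. The inverse of x ↦ x^9 on (ℤ_{47})^× is x ↦ x^41, because 9·41 = 369 = 8·46 + 1 ≡ 1 (mod 46) and x^{46} = 1 for x ≠ 0 (Fermat). So h⁻¹(11) = 11^41 mod 47.
Repeated squaring mod 47: 11^1 ≡ 11, 11^2 ≡ 11² = 121 ≡ 27, 11^4 ≡ 27² = 729 ≡ 24, 11^8 ≡ 24² = 576 ≡ 12, 11^16 ≡ 12² = 144 ≡ 3, 11^32 ≡ 3² = 9. Since 41 = 32 + 8 + 1, 11^41 ≡ 9·12·11: 9·12 = 108 ≡ 14, then 14·11 = 154 ≡ 13. So 11^41 ≡ 13 (mod 47).
Hence h⁻¹(11) = 13.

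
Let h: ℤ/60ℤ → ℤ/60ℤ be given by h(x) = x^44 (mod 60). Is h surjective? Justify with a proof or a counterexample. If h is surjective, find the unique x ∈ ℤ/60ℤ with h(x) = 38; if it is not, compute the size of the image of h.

8

h(2): Repeated squaring mod 60: 2^1 ≡ 2, 2^2 ≡ 2² = 4, 2^4 ≡ 4² = 16, 2^8 ≡ 16² = 256 ≡ 16, 2^16 ≡ 16² = 256 ≡ 16, 2^32 ≡ 16² = 256 ≡ 16. Since 44 = 32 + 8 + 4, 2^44 ≡ 16·16·16: 16·16 = 256 ≡ 16, then 16·16 = 256 ≡ 16. So 2^44 ≡ 16 (mod 60).
h(4): Repeated squaring mod 60: 4^1 ≡ 4, 4^2 ≡ 4² = 16, 4^4 ≡ 16² = 256 ≡ 16, 4^8 ≡ 16² = 256 ≡ 16, 4^16 ≡ 16² = 256 ≡ 16, 4^32 ≡ 16² = 256 ≡ 16. Since 44 = 32 + 8 + 4, 4^44 ≡ 16·16·16: 16·16 = 256 ≡ 16, then 16·16 = 256 ≡ 16. So 4^44 ≡ 16 (mod 60).
So h(2) = h(4) = 16 while 2 ≠ 4, therefore h is not injective.
A non-injective map from the 60-element set ℤ/60ℤ to itself takes at most 59 distinct values, so it cannot be surjective. Hence h is not surjective.
Since h is not surjective, we determine |image(h)|. Computing x^44 mod 60 for each x (by repeated squaring, reducing mod 60 at every step), the values h(0), h(1), …, h(59) are: 0, 1, 16, 21, 16, 25, 36, 1, 16, 21, 40, 1, 36, 1, 16, 45, 16, 1, 36, 1, 40, 21, 16, 1, 36, 25, 16, 21, 16, 1, 0, 1, 16, 21, 16, 25, 36, 1, 16, 21, 40, 1, 36, 1, 16, 45, 16, 1, 36, 1, 40, 21, 16, 1, 36, 25, 16, 21, 16, 1.
The distinct values are {0, 1, 16, 21, 25, 36, 40, 45}; there are 8 of them.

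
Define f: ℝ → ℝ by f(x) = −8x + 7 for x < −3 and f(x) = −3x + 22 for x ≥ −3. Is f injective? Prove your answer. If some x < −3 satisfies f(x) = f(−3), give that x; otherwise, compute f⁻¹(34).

Both pieces are strictly decreasing (slopes −8 and −3), so each is injective on its own interval.
The left piece maps (−∞, −3) onto (31, ∞); the right piece maps [−3, ∞) onto (−∞, 31].
These images are disjoint, so no value is attained by both pieces. Therefore f is injective.
Because the two images are disjoint, no x < −3 has f(x) = f(−3), so we compute f⁻¹(34): 34 lies in (31, ∞), so solve −8x + 7 = 34: x = (34 − 7)/(−8) = −27/8.

-27/8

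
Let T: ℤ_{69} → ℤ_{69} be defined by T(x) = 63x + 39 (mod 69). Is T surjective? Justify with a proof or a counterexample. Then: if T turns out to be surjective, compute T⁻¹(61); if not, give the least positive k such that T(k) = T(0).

23

Since gcd(63, 69) = 3, we have 63x ≡ 0 (mod 3) for all x, so T(x) ≡ 0 (mod 3).
But 1 ≢ 0 (mod 3), so 1 ∈ ℤ_{69} has no preimage. Therefore T is not surjective.
Since T is not surjective, we find the least positive k with T(k) = T(0): this means 63k ≡ 0 (mod 69), i.e. 69 ∣ 63k. Since gcd(63, 69) = 3, dividing through by 3 this holds exactly when 23 ∣ 21k, and as gcd(21, 23) = 1, exactly when 23 ∣ k.
The smallest positive such k is 23.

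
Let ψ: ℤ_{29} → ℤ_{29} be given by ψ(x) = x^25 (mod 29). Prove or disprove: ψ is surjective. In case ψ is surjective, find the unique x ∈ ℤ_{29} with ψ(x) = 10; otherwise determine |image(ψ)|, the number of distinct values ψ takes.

18

Since 29 is prime, the nonzero elements of ℤ_{29} form a cyclic group of order 28.
As gcd(25, 28) = 1, raising to the 25th power is a bijection on this group: if a^25 ≡ b^25 then (ab^{−1})^25 = 1, and the only element of order dividing gcd(25, 28) = 1 is 1, so a = b.
With ψ(0) = 0 this makes ψ injective on all of ℤ_{29}, hence bijective (finite equal-size domain and codomain). In particular ψ is surjective.
Since ψ is surjective, we find the preimage of 10. The inverse of x ↦ x^25 on (ℤ_{29})^× is x ↦ x^9, because 25·9 = 225 = 8·28 + 1 ≡ 1 (mod 28) and x^{28} = 1 for x ≠ 0 (Fermat). So ψ⁻¹(10) = 10^9 mod 29.
Repeated squaring mod 29: 10^1 ≡ 10, 10^2 ≡ 10² = 100 ≡ 13, 10^4 ≡ 13² = 169 ≡ 24, 10^8 ≡ 24² = 576 ≡ 25. Since 9 = 8 + 1, 10^9 ≡ 25·10: 25·10 = 250 ≡ 18. So 10^9 ≡ 18 (mod 29).
Hence ψ⁻¹(10) = 18.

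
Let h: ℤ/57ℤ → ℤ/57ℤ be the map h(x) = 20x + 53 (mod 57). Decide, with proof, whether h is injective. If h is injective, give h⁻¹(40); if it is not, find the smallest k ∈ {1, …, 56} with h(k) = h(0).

Suppose h(x_1) = h(x_2) in ℤ/57ℤ. Then 20x_1 + 53 ≡ 20x_2 + 53 (mod 57), thus 20(x_1 − x_2) ≡ 0 (mod 57).
Since gcd(20, 57) = 1, 20 is invertible modulo 57, therefore x_1 − x_2 ≡ 0 (mod 57), i.e. x_1 = x_2.
Therefore h is injective.
We now compute 20⁻¹ mod 57 explicitly. Euclid's algorithm: 57 = 2·20 + 17, 20 = 1·17 + 3, 17 = 5·3 + 2, 3 = 1·2 + 1; back-substituting gives 1 = 20·20 − 7·57, so 20⁻¹ ≡ 20 (mod 57).
Since h is injective, we find h⁻¹(40): we need 20x ≡ 40 − 53 ≡ 44 (mod 57). Using 20⁻¹ = 20: x ≡ 20·44 = 880 = 15·57 + 25, so x = 25.
Check: h(25) = 20·25 + 53 = 553 = 9·57 + 40 ≡ 40 (mod 57).

25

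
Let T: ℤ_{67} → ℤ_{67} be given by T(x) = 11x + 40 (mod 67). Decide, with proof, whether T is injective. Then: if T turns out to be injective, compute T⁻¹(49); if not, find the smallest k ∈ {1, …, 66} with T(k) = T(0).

13

Recall: injectivity means: for all u, v in the domain, T(u) = T(v) implies u = v.
Suppose T(u) = T(v) in ℤ_{67}. Then 11u + 40 ≡ 11v + 40 (mod 67), therefore 11(u − v) ≡ 0 (mod 67).
Since gcd(11, 67) = 1, 11 is invertible modulo 67, hence u − v ≡ 0 (mod 67), i.e. u = v.
Hence T is injective.
We now compute 11⁻¹ mod 67 explicitly. Euclid's algorithm: 67 = 6·11 + 1; back-substituting gives 1 = 61·11 − 10·67, so 11⁻¹ ≡ 61 (mod 67).
Since T is injective, we compute T⁻¹(49): solve 11x + 40 ≡ 49 (mod 67), i.e. 11x ≡ 9 (mod 67).
Multiplying by 11⁻¹ = 61 gives x ≡ 61·9 = 549 = 8·67 + 13 ≡ 13 (mod 67).
Check: T(13) = 11·13 + 40 = 183 = 2·67 + 49 ≡ 49 (mod 67).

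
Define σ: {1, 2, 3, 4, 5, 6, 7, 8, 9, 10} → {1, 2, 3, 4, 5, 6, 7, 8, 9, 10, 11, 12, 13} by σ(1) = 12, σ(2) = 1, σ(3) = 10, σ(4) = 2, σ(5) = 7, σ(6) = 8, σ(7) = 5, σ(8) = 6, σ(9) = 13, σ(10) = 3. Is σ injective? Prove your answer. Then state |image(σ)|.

The values σ(1), …, σ(10) are 12, 1, 10, 2, 7, 8, 5, 6, 13, 3 — all distinct.
So σ(a) = σ(b) only when a = b, and σ is injective.
The image of σ is {1, 2, 3, 5, 6, 7, 8, 10, 12, 13}, which has 10 elements.

10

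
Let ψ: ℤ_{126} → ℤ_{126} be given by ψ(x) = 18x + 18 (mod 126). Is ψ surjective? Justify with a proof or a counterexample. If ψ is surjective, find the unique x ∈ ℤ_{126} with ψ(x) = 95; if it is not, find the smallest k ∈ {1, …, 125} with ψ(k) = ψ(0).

Recall: surjectivity means every element of the codomain has a preimage under ψ.
Since gcd(18, 126) = 18, we have 18x ≡ 0 (mod 18) for all x, so ψ(x) ≡ 0 (mod 18).
But 1 ≢ 0 (mod 18), so 1 ∈ ℤ_{126} has no preimage. So ψ is not surjective.
Since ψ is not surjective, we find the least positive k with ψ(k) = ψ(0): this means 18k ≡ 0 (mod 126), i.e. 126 ∣ 18k. Since gcd(18, 126) = 18, dividing through by 18 this holds exactly when 7 ∣ k.
The smallest positive such k is 7.

7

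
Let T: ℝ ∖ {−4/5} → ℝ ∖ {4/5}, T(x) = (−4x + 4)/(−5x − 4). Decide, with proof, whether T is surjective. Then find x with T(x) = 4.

For any y ≠ 4/5, solving y(−5x − 4) = −4x + 4 for x gives a well-defined x ≠ −4/5. So T is surjective.
Solving T(x) = 4: cross-multiplying gives −4x + 4 = 4(−5x − 4), which rearranges to 16x = −20, so x = −5/4.

-5/4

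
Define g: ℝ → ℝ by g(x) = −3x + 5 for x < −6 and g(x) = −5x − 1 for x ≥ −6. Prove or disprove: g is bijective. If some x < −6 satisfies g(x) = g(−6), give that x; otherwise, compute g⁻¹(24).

-8

Both pieces are strictly decreasing (slopes −3 and −5), so each is injective on its own interval.
The left piece maps (−∞, −6) onto (23, ∞); the right piece maps [−6, ∞) onto (−∞, 29].
These images overlap. In particular g(−6) = 29 (right piece), and solving −3x + 5 = 29 on the left piece gives x = −8 < −6.
So g(−8) = g(−6) with −8 ≠ −6, and g is not injective, hence not bijective. This x = −8 is the requested value below −6.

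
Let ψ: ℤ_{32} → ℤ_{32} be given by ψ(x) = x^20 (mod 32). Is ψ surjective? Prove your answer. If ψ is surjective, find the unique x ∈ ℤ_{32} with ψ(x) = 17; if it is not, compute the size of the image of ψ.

ψ(0) = 0^20 = 0.
ψ(2): Repeated squaring mod 32: 2^1 ≡ 2, 2^2 ≡ 2² = 4, 2^4 ≡ 4² = 16, 2^8 ≡ 16² = 256 ≡ 0, 2^16 ≡ 0² = 0. Since 20 = 16 + 4, 2^20 ≡ 0·16: 0·16 = 0. So 2^20 ≡ 0 (mod 32).
So ψ(0) = ψ(2) = 0 while 0 ≠ 2, hence ψ is not injective.
A non-injective map from the 32-element set ℤ_{32} to itself takes at most 31 distinct values, so it cannot be surjective. Therefore ψ is not surjective.
Since ψ is not surjective, we determine |image(ψ)|. Computing x^20 mod 32 for each x (by repeated squaring, reducing mod 32 at every step), the values ψ(0), ψ(1), …, ψ(31) are: 0, 1, 0, 17, 0, 17, 0, 1, 0, 1, 0, 17, 0, 17, 0, 1, 0, 1, 0, 17, 0, 17, 0, 1, 0, 1, 0, 17, 0, 17, 0, 1.
The distinct values are {0, 1, 17}; there are 3 of them.

3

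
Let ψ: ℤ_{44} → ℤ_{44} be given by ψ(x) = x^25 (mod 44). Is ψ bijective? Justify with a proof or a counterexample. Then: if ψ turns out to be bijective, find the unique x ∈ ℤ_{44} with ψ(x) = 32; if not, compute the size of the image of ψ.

ψ(1) = 1^25 = 1.
ψ(5): Repeated squaring mod 44: 5^1 ≡ 5, 5^2 ≡ 5² = 25, 5^4 ≡ 25² = 625 ≡ 9, 5^8 ≡ 9² = 81 ≡ 37, 5^16 ≡ 37² = 1369 ≡ 5. Since 25 = 16 + 8 + 1, 5^25 ≡ 5·37·5: 5·37 = 185 ≡ 9, then 9·5 = 45 ≡ 1. So 5^25 ≡ 1 (mod 44).
So ψ(1) = ψ(5) = 1 while 1 ≠ 5, therefore ψ is not injective, hence not bijective.
Since ψ is not bijective, we determine |image(ψ)|. Computing x^25 mod 44 for each x (by repeated squaring, reducing mod 44 at every step), the values ψ(0), ψ(1), …, ψ(43) are: 0, 1, 32, 23, 12, 1, 32, 43, 32, 1, 32, 11, 12, 21, 12, 23, 12, 21, 32, 43, 12, 21, 0, 23, 32, 1, 12, 23, 32, 21, 32, 23, 32, 33, 12, 43, 12, 1, 12, 43, 32, 21, 12, 43.
The distinct values are {0, 1, 11, 12, 21, 23, 32, 33, 43}; there are 9 of them.

9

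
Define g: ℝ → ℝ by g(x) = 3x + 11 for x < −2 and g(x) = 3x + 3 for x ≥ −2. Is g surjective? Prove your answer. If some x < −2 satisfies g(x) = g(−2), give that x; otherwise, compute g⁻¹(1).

-14/3

Both pieces are strictly increasing (slopes 3 and 3), so each is injective on its own interval.
The left piece maps (−∞, −2) onto (−∞, 5); the right piece maps [−2, ∞) onto [−3, ∞).
The union (−∞, 5) ∪ [−3, ∞) covers ℝ, so g is surjective.
For the follow-up: the images overlap, so an x < −2 with g(x) = g(−2) exists. g(−2) = −3; solving 3x + 11 = −3 for x < −2 gives x = (−3 − 11)/3 = −14/3.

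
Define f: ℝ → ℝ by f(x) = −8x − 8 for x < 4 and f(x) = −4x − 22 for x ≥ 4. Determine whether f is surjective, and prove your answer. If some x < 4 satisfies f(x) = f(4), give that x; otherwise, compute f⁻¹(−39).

Both pieces are strictly decreasing (slopes −8 and −4), so each is injective on its own interval.
The left piece maps (−∞, 4) onto (−40, ∞); the right piece maps [4, ∞) onto (−∞, −38].
The union (−40, ∞) ∪ (−∞, −38] covers ℝ, so f is surjective.
For the follow-up: the images overlap, so an x < 4 with f(x) = f(4) exists. f(4) = −38; solving −8x − 8 = −38 for x < 4 gives x = (−38 + 8)/(−8) = 15/4.

15/4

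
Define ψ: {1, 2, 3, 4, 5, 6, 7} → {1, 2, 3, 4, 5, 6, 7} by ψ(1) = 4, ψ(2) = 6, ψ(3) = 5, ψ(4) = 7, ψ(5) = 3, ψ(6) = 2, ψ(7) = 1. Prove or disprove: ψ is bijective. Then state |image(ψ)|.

7

The values 4, 6, 5, 7, 3, 2, 1 are a permutation of {1, 2, 3, 4, 5, 6, 7}: each element appears exactly once.
So ψ is injective and surjective, hence bijective.
The image of ψ is {1, 2, 3, 4, 5, 6, 7}, which has 7 elements.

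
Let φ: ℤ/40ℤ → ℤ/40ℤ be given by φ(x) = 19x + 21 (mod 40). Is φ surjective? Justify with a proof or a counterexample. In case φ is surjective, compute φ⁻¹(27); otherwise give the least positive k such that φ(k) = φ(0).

Since gcd(19, 40) = 1, 19 is invertible modulo 40. Euclid's algorithm: 40 = 2·19 + 2, 19 = 9·2 + 1; back-substituting gives 1 = 19·19 − 9·40, so 19⁻¹ ≡ 19 (mod 40).
For any y ∈ ℤ/40ℤ, x = 19(y − 21) mod 40 satisfies φ(x) = 19·19(y − 21) + 21 ≡ y (since 19·19 ≡ 1 mod 40). So every y has a preimage.
Thus φ is surjective.
Since φ is surjective, we find φ⁻¹(27): we need 19x ≡ 27 − 21 ≡ 6 (mod 40). Using 19⁻¹ = 19: x ≡ 19·6 = 114 = 2·40 + 34, so x = 34.
Check: φ(34) = 19·34 + 21 = 667 = 16·40 + 27 ≡ 27 (mod 40).

34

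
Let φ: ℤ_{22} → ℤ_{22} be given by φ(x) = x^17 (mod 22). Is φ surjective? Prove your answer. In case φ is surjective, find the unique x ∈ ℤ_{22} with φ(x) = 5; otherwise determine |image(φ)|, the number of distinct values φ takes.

15

Computing x^17 mod 22 for each x (by repeated squaring, reducing mod 22 at every step), the values φ(0), φ(1), …, φ(21) are: 0, 1, 18, 9, 16, 3, 8, 17, 2, 15, 10, 11, 12, 7, 20, 5, 14, 19, 6, 13, 4, 21.
Every element of ℤ_{22} appears exactly once in this list, so φ is a bijection, and in particular surjective.
Since φ is surjective, we read off the preimage of 5 from the same table: φ(15) = 5, so φ⁻¹(5) = 15.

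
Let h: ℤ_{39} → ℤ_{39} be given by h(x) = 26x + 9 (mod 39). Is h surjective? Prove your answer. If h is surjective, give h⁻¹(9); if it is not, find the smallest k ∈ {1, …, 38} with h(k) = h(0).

3

Since gcd(26, 39) = 13, we have 26x ≡ 0 (mod 13) for all x, so h(x) ≡ 9 (mod 13).
But 0 ≢ 9 (mod 13), so 0 ∈ ℤ_{39} has no preimage. Hence h is not surjective.
Since h is not surjective, we find the least positive k with h(k) = h(0): this means 26k ≡ 0 (mod 39), i.e. 39 ∣ 26k. Since gcd(26, 39) = 13, dividing through by 13 this holds exactly when 3 ∣ 2k, and as gcd(2, 3) = 1, exactly when 3 ∣ k.
The smallest positive such k is 3.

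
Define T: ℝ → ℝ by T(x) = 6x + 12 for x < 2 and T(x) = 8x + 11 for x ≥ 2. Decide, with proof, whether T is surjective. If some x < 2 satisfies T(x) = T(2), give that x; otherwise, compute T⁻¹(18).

1

Both pieces are strictly increasing (slopes 6 and 8), so each is injective on its own interval.
The left piece maps (−∞, 2) onto (−∞, 24); the right piece maps [2, ∞) onto [27, ∞).
The union (−∞, 24) ∪ [27, ∞) omits the interval between 24 and 27; in particular 24 has no preimage. So T is not surjective.
Because the two images are disjoint, no x < 2 has T(x) = T(2), so we compute T⁻¹(18): 18 lies in (−∞, 24), so solve 6x + 12 = 18: x = (18 − 12)/6 = 1.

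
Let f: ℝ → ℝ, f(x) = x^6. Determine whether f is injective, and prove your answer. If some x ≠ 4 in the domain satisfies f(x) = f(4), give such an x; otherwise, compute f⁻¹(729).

f(4) = 4096 = (−4)^6 = f(−4) (since 6 is even), with 4 ≠ −4. So f is not injective.
For the follow-up, such an x exists: taking x = −4 ∈ ℝ gives f(−4) = 4096 = f(4) with −4 ≠ 4.

-4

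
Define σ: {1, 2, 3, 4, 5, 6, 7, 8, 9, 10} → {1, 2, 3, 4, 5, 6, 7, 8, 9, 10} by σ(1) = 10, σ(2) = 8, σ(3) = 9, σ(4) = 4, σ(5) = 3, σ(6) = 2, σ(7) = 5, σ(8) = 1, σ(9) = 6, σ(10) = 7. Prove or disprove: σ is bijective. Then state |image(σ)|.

10

The values 10, 8, 9, 4, 3, 2, 5, 1, 6, 7 are a permutation of {1, 2, 3, 4, 5, 6, 7, 8, 9, 10}: each element appears exactly once.
So σ is injective and surjective, hence bijective.
The image of σ is {1, 2, 3, 4, 5, 6, 7, 8, 9, 10}, which has 10 elements.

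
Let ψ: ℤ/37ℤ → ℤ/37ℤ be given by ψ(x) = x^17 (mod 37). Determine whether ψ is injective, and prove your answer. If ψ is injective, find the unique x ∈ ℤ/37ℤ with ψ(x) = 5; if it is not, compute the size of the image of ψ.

Since 37 is prime, the nonzero elements of ℤ/37ℤ form a cyclic group of order 36.
As gcd(17, 36) = 1, raising to the 17th power is a bijection on this group: if x_1^17 ≡ x_2^17 then (x_1x_2^{−1})^17 = 1, and the only element of order dividing gcd(17, 36) = 1 is 1, so x_1 = x_2.
With ψ(0) = 0 this makes ψ injective on all of ℤ/37ℤ, hence bijective (finite equal-size domain and codomain). In particular ψ is injective.
Since ψ is injective, we find the preimage of 5. The inverse of x ↦ x^17 on (ℤ/37ℤ)^× is x ↦ x^17, because 17·17 = 289 = 8·36 + 1 ≡ 1 (mod 36) and x^{36} = 1 for x ≠ 0 (Fermat). So ψ⁻¹(5) = 5^17 mod 37.
Repeated squaring mod 37: 5^1 ≡ 5, 5^2 ≡ 5² = 25, 5^4 ≡ 25² = 625 ≡ 33, 5^8 ≡ 33² = 1089 ≡ 16, 5^16 ≡ 16² = 256 ≡ 34. Since 17 = 16 + 1, 5^17 ≡ 34·5: 34·5 = 170 ≡ 22. So 5^17 ≡ 22 (mod 37).
Hence ψ⁻¹(5) = 22.

22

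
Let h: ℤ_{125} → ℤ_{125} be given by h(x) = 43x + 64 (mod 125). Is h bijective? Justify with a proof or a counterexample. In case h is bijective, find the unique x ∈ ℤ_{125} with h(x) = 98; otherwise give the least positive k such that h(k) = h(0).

88

If h(s) = h(t), then 43s ≡ 43t (mod 125). Because gcd(43, 125) = 1, we may cancel 43 to get s ≡ t (mod 125).
We now compute 43⁻¹ mod 125 explicitly. Euclid's algorithm: 125 = 2·43 + 39, 43 = 1·39 + 4, 39 = 9·4 + 3, 4 = 1·3 + 1; back-substituting gives 1 = 32·43 − 11·125, so 43⁻¹ ≡ 32 (mod 125).
For any y ∈ ℤ_{125}, x = 32(y − 64) mod 125 satisfies h(x) = 43·32(y − 64) + 64 ≡ y (since 43·32 ≡ 1 mod 125). So every y has a preimage.
Therefore h is bijective.
Since h is bijective, we compute h⁻¹(98): solve 43x + 64 ≡ 98 (mod 125), i.e. 43x ≡ 34 (mod 125).
Multiplying by 43⁻¹ = 32 gives x ≡ 32·34 = 1088 = 8·125 + 88 ≡ 88 (mod 125).
Check: h(88) = 43·88 + 64 = 3848 = 30·125 + 98 ≡ 98 (mod 125).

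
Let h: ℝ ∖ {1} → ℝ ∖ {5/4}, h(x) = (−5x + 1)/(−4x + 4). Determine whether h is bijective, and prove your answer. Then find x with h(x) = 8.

31/27

Suppose h(s) = h(t). Cross-multiplying: (−5s + 1)(−4t + 4) = (−5t + 1)(−4s + 4).
Expanding both sides and cancelling the symmetric terms leaves −16·(s − t) = 0. Since −16 ≠ 0, s = t. Hence h is injective.
For any y ≠ 5/4, solving y(−4x + 4) = −5x + 1 for x gives a well-defined x ≠ 1. So h is surjective.
Hence h is bijective.
Solving h(x) = 8: cross-multiplying gives −5x + 1 = 8(−4x + 4), which rearranges to 27x = 31, so x = 31/27.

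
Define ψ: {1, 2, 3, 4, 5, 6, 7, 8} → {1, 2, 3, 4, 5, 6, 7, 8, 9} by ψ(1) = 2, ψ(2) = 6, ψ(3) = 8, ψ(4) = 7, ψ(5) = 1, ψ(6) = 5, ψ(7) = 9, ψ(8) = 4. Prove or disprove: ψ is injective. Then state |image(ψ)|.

The values ψ(1), …, ψ(8) are 2, 6, 8, 7, 1, 5, 9, 4 — all distinct.
So ψ(s) = ψ(t) only when s = t, and ψ is injective.
The image of ψ is {1, 2, 4, 5, 6, 7, 8, 9}, which has 8 elements.

8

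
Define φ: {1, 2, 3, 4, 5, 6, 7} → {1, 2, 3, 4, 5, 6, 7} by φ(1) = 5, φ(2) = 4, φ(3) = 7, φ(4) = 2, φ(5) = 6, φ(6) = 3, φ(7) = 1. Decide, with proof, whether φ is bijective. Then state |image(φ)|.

The values 5, 4, 7, 2, 6, 3, 1 are a permutation of {1, 2, 3, 4, 5, 6, 7}: each element appears exactly once.
So φ is injective and surjective, hence bijective.
The image of φ is {1, 2, 3, 4, 5, 6, 7}, which has 7 elements.

7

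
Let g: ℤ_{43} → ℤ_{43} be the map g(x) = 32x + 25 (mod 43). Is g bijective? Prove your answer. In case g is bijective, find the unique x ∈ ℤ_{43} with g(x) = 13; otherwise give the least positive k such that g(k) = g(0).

Suppose g(a) = g(b) in ℤ_{43}. Then 32a + 25 ≡ 32b + 25 (mod 43), therefore 32(a − b) ≡ 0 (mod 43).
Since gcd(32, 43) = 1, 32 is invertible modulo 43, thus a − b ≡ 0 (mod 43), i.e. a = b.
We now compute 32⁻¹ mod 43 explicitly. Euclid's algorithm: 43 = 1·32 + 11, 32 = 2·11 + 10, 11 = 1·10 + 1; back-substituting gives 1 = 39·32 − 29·43, so 32⁻¹ ≡ 39 (mod 43).
For any y ∈ ℤ_{43}, x = 39(y − 25) mod 43 satisfies g(x) = 32·39(y − 25) + 25 ≡ y (since 32·39 ≡ 1 mod 43). So every y has a preimage.
Hence g is bijective.
Since g is bijective, we find g⁻¹(13): we need 32x ≡ 13 − 25 ≡ 31 (mod 43). Using 32⁻¹ = 39: x ≡ 39·31 = 1209 = 28·43 + 5, so x = 5.
Check: g(5) = 32·5 + 25 = 185 = 4·43 + 13 ≡ 13 (mod 43).

5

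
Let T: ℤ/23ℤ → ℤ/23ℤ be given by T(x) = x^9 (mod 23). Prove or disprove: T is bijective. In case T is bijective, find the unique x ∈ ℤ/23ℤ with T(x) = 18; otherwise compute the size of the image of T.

Since 23 is prime, the nonzero elements of ℤ/23ℤ form a cyclic group of order 22.
As gcd(9, 22) = 1, raising to the 9th power is a bijection on this group: if x_1^9 ≡ x_2^9 then (x_1x_2^{−1})^9 = 1, and the only element of order dividing gcd(9, 22) = 1 is 1, so x_1 = x_2.
With T(0) = 0 this makes T injective on all of ℤ/23ℤ, hence bijective (finite equal-size domain and codomain). In particular T is bijective.
Since T is bijective, we find the preimage of 18. The inverse of x ↦ x^9 on (ℤ/23ℤ)^× is x ↦ x^5, because 9·5 = 45 = 2·22 + 1 ≡ 1 (mod 22) and x^{22} = 1 for x ≠ 0 (Fermat). So T⁻¹(18) = 18^5 mod 23.
Repeated squaring mod 23: 18^1 ≡ 18, 18^2 ≡ 18² = 324 ≡ 2, 18^4 ≡ 2² = 4. Since 5 = 4 + 1, 18^5 ≡ 4·18: 4·18 = 72 ≡ 3. So 18^5 ≡ 3 (mod 23).
Hence T⁻¹(18) = 3.

3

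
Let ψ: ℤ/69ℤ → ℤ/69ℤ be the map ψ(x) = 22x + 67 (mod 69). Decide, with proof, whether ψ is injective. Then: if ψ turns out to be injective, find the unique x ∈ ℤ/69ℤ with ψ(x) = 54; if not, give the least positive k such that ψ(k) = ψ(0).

59

If ψ(s) = ψ(t), then 22s ≡ 22t (mod 69). Because gcd(22, 69) = 1, we may cancel 22 to get s ≡ t (mod 69).
Therefore ψ is injective.
We now compute 22⁻¹ mod 69 explicitly. Euclid's algorithm: 69 = 3·22 + 3, 22 = 7·3 + 1; back-substituting gives 1 = 22·22 − 7·69, so 22⁻¹ ≡ 22 (mod 69).
Since ψ is injective, we compute ψ⁻¹(54): solve 22x + 67 ≡ 54 (mod 69), i.e. 22x ≡ 56 (mod 69).
Multiplying by 22⁻¹ = 22 gives x ≡ 22·56 = 1232 = 17·69 + 59 ≡ 59 (mod 69).
Check: ψ(59) = 22·59 + 67 = 1365 = 19·69 + 54 ≡ 54 (mod 69).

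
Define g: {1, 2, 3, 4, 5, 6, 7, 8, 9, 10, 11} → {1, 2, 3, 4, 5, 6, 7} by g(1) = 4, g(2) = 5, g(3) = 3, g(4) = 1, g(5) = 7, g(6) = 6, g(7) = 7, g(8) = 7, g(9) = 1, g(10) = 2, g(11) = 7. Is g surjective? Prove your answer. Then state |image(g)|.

7

Every element of the codomain has a preimage: 1 = g(4), 2 = g(10), 3 = g(3), 4 = g(1), 5 = g(2), 6 = g(6), 7 = g(5).
Thus g is surjective.
The image of g is {1, 2, 3, 4, 5, 6, 7}, which has 7 elements.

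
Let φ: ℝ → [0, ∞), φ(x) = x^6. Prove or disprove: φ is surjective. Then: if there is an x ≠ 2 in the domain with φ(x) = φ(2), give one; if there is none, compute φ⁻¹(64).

For any y ∈ [0, ∞), x = y^{1/6} ∈ ℝ satisfies x^6 = y, so φ is surjective.
For the follow-up, such an x exists: taking x = −2 ∈ ℝ gives φ(−2) = 64 = φ(2) with −2 ≠ 2.

-2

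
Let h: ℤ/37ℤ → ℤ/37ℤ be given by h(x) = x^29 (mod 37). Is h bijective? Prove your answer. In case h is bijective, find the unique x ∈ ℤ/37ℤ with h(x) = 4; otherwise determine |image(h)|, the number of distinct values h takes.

Since 37 is prime, the nonzero elements of ℤ/37ℤ form a cyclic group of order 36.
As gcd(29, 36) = 1, raising to the 29th power is a bijection on this group: if a^29 ≡ b^29 then (ab^{−1})^29 = 1, and the only element of order dividing gcd(29, 36) = 1 is 1, so a = b.
With h(0) = 0 this makes h injective on all of ℤ/37ℤ, hence bijective (finite equal-size domain and codomain). In particular h is bijective.
Since h is bijective, we find the preimage of 4. The inverse of x ↦ x^29 on (ℤ/37ℤ)^× is x ↦ x^5, because 29·5 = 145 = 4·36 + 1 ≡ 1 (mod 36) and x^{36} = 1 for x ≠ 0 (Fermat). So h⁻¹(4) = 4^5 mod 37.
Repeated squaring mod 37: 4^1 ≡ 4, 4^2 ≡ 4² = 16, 4^4 ≡ 16² = 256 ≡ 34. Since 5 = 4 + 1, 4^5 ≡ 34·4: 34·4 = 136 ≡ 25. So 4^5 ≡ 25 (mod 37).
Hence h⁻¹(4) = 25.

25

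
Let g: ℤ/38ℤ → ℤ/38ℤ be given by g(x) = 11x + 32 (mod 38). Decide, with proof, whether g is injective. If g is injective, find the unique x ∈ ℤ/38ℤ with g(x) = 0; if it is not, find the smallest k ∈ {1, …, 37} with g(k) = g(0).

4

If g(x_1) = g(x_2), then 11x_1 ≡ 11x_2 (mod 38). Because gcd(11, 38) = 1, we may cancel 11 to get x_1 ≡ x_2 (mod 38).
So g is injective.
We now compute 11⁻¹ mod 38 explicitly. Euclid's algorithm: 38 = 3·11 + 5, 11 = 2·5 + 1; back-substituting gives 1 = 7·11 − 2·38, so 11⁻¹ ≡ 7 (mod 38).
Since g is injective, we compute g⁻¹(0): solve 11x + 32 ≡ 0 (mod 38), i.e. 11x ≡ 6 (mod 38).
Multiplying by 11⁻¹ = 7 gives x ≡ 7·6 = 42 = 1·38 + 4 ≡ 4 (mod 38).
Check: g(4) = 11·4 + 32 = 76 = 2·38 + 0 ≡ 0 (mod 38).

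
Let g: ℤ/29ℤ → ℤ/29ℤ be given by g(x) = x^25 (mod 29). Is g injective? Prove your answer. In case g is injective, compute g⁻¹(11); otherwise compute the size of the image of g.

Since 29 is prime, the nonzero elements of ℤ/29ℤ form a cyclic group of order 28.
As gcd(25, 28) = 1, raising to the 25th power is a bijection on this group: if s^25 ≡ t^25 then (st^{−1})^25 = 1, and the only element of order dividing gcd(25, 28) = 1 is 1, so s = t.
With g(0) = 0 this makes g injective on all of ℤ/29ℤ, hence bijective (finite equal-size domain and codomain). In particular g is injective.
Since g is injective, we find the preimage of 11. The inverse of x ↦ x^25 on (ℤ/29ℤ)^× is x ↦ x^9, because 25·9 = 225 = 8·28 + 1 ≡ 1 (mod 28) and x^{28} = 1 for x ≠ 0 (Fermat). So g⁻¹(11) = 11^9 mod 29.
Repeated squaring mod 29: 11^1 ≡ 11, 11^2 ≡ 11² = 121 ≡ 5, 11^4 ≡ 5² = 25, 11^8 ≡ 25² = 625 ≡ 16. Since 9 = 8 + 1, 11^9 ≡ 16·11: 16·11 = 176 ≡ 2. So 11^9 ≡ 2 (mod 29).
Hence g⁻¹(11) = 2.

2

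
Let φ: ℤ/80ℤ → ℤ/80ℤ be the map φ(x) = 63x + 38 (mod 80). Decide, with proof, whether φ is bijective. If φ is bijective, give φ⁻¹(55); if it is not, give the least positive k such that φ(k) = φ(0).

79

If φ(x_1) = φ(x_2), then 63x_1 ≡ 63x_2 (mod 80). Because gcd(63, 80) = 1, we may cancel 63 to get x_1 ≡ x_2 (mod 80).
We now compute 63⁻¹ mod 80 explicitly. Euclid's algorithm: 80 = 1·63 + 17, 63 = 3·17 + 12, 17 = 1·12 + 5, 12 = 2·5 + 2, 5 = 2·2 + 1; back-substituting gives 1 = 47·63 − 37·80, so 63⁻¹ ≡ 47 (mod 80).
Then y ↦ 47(y − 38) is a two-sided inverse to φ, so every y ∈ ℤ/80ℤ has a preimage.
Thus φ is bijective.
Since φ is bijective, we compute φ⁻¹(55): solve 63x + 38 ≡ 55 (mod 80), i.e. 63x ≡ 17 (mod 80).
Multiplying by 63⁻¹ = 47 gives x ≡ 47·17 = 799 = 9·80 + 79 ≡ 79 (mod 80).
Check: φ(79) = 63·79 + 38 = 5015 = 62·80 + 55 ≡ 55 (mod 80).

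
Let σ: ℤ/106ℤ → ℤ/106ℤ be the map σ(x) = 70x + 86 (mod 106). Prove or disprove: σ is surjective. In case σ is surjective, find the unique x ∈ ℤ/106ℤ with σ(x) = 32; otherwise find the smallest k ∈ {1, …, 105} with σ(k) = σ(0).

Recall: surjectivity means every element of the codomain has a preimage under σ.
Since gcd(70, 106) = 2, we have 70x ≡ 0 (mod 2) for all x, so σ(x) ≡ 0 (mod 2).
But 1 ≢ 0 (mod 2), so 1 ∈ ℤ/106ℤ has no preimage. So σ is not surjective.
Since σ is not surjective, we find the least positive k with σ(k) = σ(0): this means 70k ≡ 0 (mod 106), i.e. 106 ∣ 70k. Since gcd(70, 106) = 2, dividing through by 2 this holds exactly when 53 ∣ 35k, and as gcd(35, 53) = 1, exactly when 53 ∣ k.
The smallest positive such k is 53.

53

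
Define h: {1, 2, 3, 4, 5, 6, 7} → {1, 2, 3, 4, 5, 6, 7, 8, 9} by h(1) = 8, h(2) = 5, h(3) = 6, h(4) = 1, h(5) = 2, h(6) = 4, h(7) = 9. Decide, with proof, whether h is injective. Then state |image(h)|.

7

The values h(1), …, h(7) are 8, 5, 6, 1, 2, 4, 9 — all distinct.
So h(a) = h(b) only when a = b, and h is injective.
The image of h is {1, 2, 4, 5, 6, 8, 9}, which has 7 elements.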